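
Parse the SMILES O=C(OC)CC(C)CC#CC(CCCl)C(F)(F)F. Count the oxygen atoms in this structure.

Scan the SMILES for O atoms (remember two-letter symbols like Cl and Br are single atoms).
Oxygen count: 2.

2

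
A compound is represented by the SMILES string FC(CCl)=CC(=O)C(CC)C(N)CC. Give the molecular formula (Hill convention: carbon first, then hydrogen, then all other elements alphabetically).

Walk through each heavy atom and fill implicit hydrogens from standard valence (C 4, N 3, O 2, S 2, halogen 1):
  atom 1: F (halogen, monovalent) → 0 H
  atom 2: C, bond orders sum to 4 (valence 4) → 0 H
  atom 3: C, bond orders sum to 2 (valence 4) → 2 H
  atom 4: Cl (halogen, monovalent) → 0 H
  atom 5: C, bond orders sum to 3 (valence 4) → 1 H
  atom 6: C, bond orders sum to 4 (valence 4) → 0 H
  atom 7: O, bond orders sum to 2 (valence 2) → 0 H
  atom 8: C, bond orders sum to 3 (valence 4) → 1 H
  atom 9: C, bond orders sum to 2 (valence 4) → 2 H
  atom 10: C, bond orders sum to 1 (valence 4) → 3 H
  atom 11: C, bond orders sum to 3 (valence 4) → 1 H
  atom 12: N, bond orders sum to 1 (valence 3) → 2 H
  atom 13: C, bond orders sum to 2 (valence 4) → 2 H
  atom 14: C, bond orders sum to 1 (valence 4) → 3 H
Totals → C:10, H:17, Cl:1, F:1, N:1, O:1.

C10H17ClFNO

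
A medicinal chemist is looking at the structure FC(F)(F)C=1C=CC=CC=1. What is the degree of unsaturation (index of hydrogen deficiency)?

Degree of unsaturation = (number of rings) + (number of π bonds).
Ring closures in the SMILES: 1.
π bonds: 3 double bonds (each 1 DoU) → 3 DoU from unsaturation.
Total DoU = 1 + 3 = 4.

4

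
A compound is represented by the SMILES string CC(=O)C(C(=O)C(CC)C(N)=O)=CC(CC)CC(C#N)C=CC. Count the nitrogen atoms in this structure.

2

Scan the SMILES for N atoms (remember two-letter symbols like Cl and Br are single atoms).
Nitrogen count: 2.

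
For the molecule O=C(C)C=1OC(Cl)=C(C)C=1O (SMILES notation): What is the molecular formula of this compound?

C7H7ClO3

Walk through each heavy atom and fill implicit hydrogens from standard valence (C 4, N 3, O 2, S 2, halogen 1):
  atom 1: O, bond orders sum to 2 (valence 2) → 0 H
  atom 2: C, bond orders sum to 4 (valence 4) → 0 H
  atom 3: C, bond orders sum to 1 (valence 4) → 3 H
  atom 4: C, bond orders sum to 4 (valence 4) → 0 H
  atom 5: O, bond orders sum to 2 (valence 2) → 0 H
  atom 6: C, bond orders sum to 4 (valence 4) → 0 H
  atom 7: Cl (halogen, monovalent) → 0 H
  atom 8: C, bond orders sum to 4 (valence 4) → 0 H
  atom 9: C, bond orders sum to 1 (valence 4) → 3 H
  atom 10: C, bond orders sum to 4 (valence 4) → 0 H
  atom 11: O, bond orders sum to 1 (valence 2) → 1 H
Totals → C:7, H:7, Cl:1, O:3.
In Hill order: C7H7ClO3.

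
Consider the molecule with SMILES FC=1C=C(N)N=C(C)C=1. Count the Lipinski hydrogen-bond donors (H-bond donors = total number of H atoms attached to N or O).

2

Donors: find every N or O and count the H atoms it carries.
  atom 5 (N): bond orders sum to 1 → 2 H
  atom 6 (N): bond orders sum to 3 → 0 H
Lipinski HBD = 2.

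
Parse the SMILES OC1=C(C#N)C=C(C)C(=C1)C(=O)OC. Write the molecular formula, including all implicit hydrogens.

Walk through each heavy atom and fill implicit hydrogens from standard valence (C 4, N 3, O 2, S 2, halogen 1):
  atom 1: O, bond orders sum to 1 (valence 2) → 1 H
  atom 2: C, bond orders sum to 4 (valence 4) → 0 H
  atom 3: C, bond orders sum to 4 (valence 4) → 0 H
  atom 4: C, bond orders sum to 4 (valence 4) → 0 H
  atom 5: N, bond orders sum to 3 (valence 3) → 0 H
  atom 6: C, bond orders sum to 3 (valence 4) → 1 H
  atom 7: C, bond orders sum to 4 (valence 4) → 0 H
  atom 8: C, bond orders sum to 1 (valence 4) → 3 H
  atom 9: C, bond orders sum to 4 (valence 4) → 0 H
  atom 10: C, bond orders sum to 3 (valence 4) → 1 H
  atom 11: C, bond orders sum to 4 (valence 4) → 0 H
  atom 12: O, bond orders sum to 2 (valence 2) → 0 H
  atom 13: O, bond orders sum to 2 (valence 2) → 0 H
  atom 14: C, bond orders sum to 1 (valence 4) → 3 H
Totals → C:10, H:9, N:1, O:3.
In Hill order: C10H9NO3.

C10H9NO3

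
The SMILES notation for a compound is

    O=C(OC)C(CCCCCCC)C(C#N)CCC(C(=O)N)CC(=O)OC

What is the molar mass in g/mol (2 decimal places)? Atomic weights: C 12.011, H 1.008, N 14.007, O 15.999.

First, the molecular formula is C19H32N2O5 (counting implicit H from valence).
  C: 19 × 12.011 = 228.209
  H: 32 × 1.008 = 32.256
  N: 2 × 14.007 = 28.014
  O: 5 × 15.999 = 79.995
Sum: 19×12.011 + 32×1.008 + 2×14.007 + 5×15.999 = 368.474 → 368.47 g/mol.

368.47 g/mol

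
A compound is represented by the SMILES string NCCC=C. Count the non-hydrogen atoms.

5

Every atom symbol written in the SMILES (organic subset) is one heavy atom; implicit H are not written.
Heavy atoms by element → C:4, N:1.
Total: 5.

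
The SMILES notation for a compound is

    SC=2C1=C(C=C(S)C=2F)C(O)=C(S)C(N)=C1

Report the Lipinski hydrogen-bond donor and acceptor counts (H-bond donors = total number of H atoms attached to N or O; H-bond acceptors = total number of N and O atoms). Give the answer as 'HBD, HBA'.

3, 2

Donors: find every N or O and count the H atoms it carries.
  atom 11 (O): bond orders sum to 1 → 1 H
  atom 15 (N): bond orders sum to 1 → 2 H
Lipinski HBD = 3.
Acceptors: N atoms = 1, O atoms = 1 → HBA = 2.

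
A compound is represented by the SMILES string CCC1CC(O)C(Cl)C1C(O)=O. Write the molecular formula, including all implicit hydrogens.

Walk through each heavy atom and fill implicit hydrogens from standard valence (C 4, N 3, O 2, S 2, halogen 1):
  atom 1: C, bond orders sum to 1 (valence 4) → 3 H
  atom 2: C, bond orders sum to 2 (valence 4) → 2 H
  atom 3: C, bond orders sum to 3 (valence 4) → 1 H
  atom 4: C, bond orders sum to 2 (valence 4) → 2 H
  atom 5: C, bond orders sum to 3 (valence 4) → 1 H
  atom 6: O, bond orders sum to 1 (valence 2) → 1 H
  atom 7: C, bond orders sum to 3 (valence 4) → 1 H
  atom 8: Cl (halogen, monovalent) → 0 H
  atom 9: C, bond orders sum to 3 (valence 4) → 1 H
  atom 10: C, bond orders sum to 4 (valence 4) → 0 H
  atom 11: O, bond orders sum to 1 (valence 2) → 1 H
  atom 12: O, bond orders sum to 2 (valence 2) → 0 H
Totals → C:8, H:13, Cl:1, O:3.
In Hill order: C8H13ClO3.

C8H13ClO3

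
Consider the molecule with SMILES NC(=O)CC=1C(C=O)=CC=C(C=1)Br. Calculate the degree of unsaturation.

6

Molecular formula: C9H8BrNO2.
DoU = (2C + 2 + N − H − X) / 2, where X is the halogen count and O/S are ignored.
    = (2·9 + 2 + 1 − 8 − 1) / 2 = 12 / 2 = 6.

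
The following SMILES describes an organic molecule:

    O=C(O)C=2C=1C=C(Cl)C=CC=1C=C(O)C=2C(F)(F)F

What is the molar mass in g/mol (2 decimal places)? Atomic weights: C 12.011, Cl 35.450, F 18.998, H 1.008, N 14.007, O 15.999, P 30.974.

290.62 g/mol

First, the molecular formula is C12H6ClF3O3 (counting implicit H from valence).
  C: 12 × 12.011 = 144.132
  Cl: 1 × 35.450 = 35.450
  F: 3 × 18.998 = 56.994
  H: 6 × 1.008 = 6.048
  O: 3 × 15.999 = 47.997
Sum: 12×12.011 + 1×35.450 + 3×18.998 + 6×1.008 + 3×15.999 = 290.621 → 290.62 g/mol.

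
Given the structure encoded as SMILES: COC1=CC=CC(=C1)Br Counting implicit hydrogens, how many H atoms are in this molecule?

Walk through each heavy atom and fill implicit hydrogens from standard valence (C 4, N 3, O 2, S 2, halogen 1):
  atom 1: C, bond orders sum to 1 (valence 4) → 3 H
  atom 2: O, bond orders sum to 2 (valence 2) → 0 H
  atom 3: C, bond orders sum to 4 (valence 4) → 0 H
  atom 4: C, bond orders sum to 3 (valence 4) → 1 H
  atom 5: C, bond orders sum to 3 (valence 4) → 1 H
  atom 6: C, bond orders sum to 3 (valence 4) → 1 H
  atom 7: C, bond orders sum to 4 (valence 4) → 0 H
  atom 8: C, bond orders sum to 3 (valence 4) → 1 H
  atom 9: Br (halogen, monovalent) → 0 H
Total hydrogens: 7.

7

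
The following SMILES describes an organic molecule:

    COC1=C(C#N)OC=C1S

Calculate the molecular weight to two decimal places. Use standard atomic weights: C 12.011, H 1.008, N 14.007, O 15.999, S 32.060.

155.17 g/mol

First, the molecular formula is C6H5NO2S (counting implicit H from valence).
  C: 6 × 12.011 = 72.066
  H: 5 × 1.008 = 5.040
  N: 1 × 14.007 = 14.007
  O: 2 × 15.999 = 31.998
  S: 1 × 32.060 = 32.060
Sum: 6×12.011 + 5×1.008 + 1×14.007 + 2×15.999 + 1×32.060 = 155.171 → 155.17 g/mol.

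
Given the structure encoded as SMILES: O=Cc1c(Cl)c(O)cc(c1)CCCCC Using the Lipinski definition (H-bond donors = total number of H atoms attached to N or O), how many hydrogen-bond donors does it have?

1

Donors: find every N or O and count the H atoms it carries.
  atom 1 (O): bond orders sum to 2 → 0 H
  atom 7 (O): bond orders sum to 1 → 1 H
Lipinski HBD = 1.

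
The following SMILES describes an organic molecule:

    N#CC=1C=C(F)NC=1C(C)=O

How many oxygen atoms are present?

Scan the SMILES for O atoms (remember two-letter symbols like Cl and Br are single atoms).
Oxygen count: 1.

1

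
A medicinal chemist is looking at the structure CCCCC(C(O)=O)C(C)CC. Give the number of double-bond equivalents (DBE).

1

Molecular formula: C10H20O2.
DoU = (2C + 2 + N − H − X) / 2, where X is the halogen count and O/S are ignored.
    = (2·10 + 2 + 0 − 20 − 0) / 2 = 2 / 2 = 1.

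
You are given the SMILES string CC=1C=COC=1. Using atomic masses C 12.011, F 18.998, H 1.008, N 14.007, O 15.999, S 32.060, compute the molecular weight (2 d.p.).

82.10 g/mol

First, the molecular formula is C5H6O (counting implicit H from valence).
  C: 5 × 12.011 = 60.055
  H: 6 × 1.008 = 6.048
  O: 1 × 15.999 = 15.999
Sum: 5×12.011 + 6×1.008 + 1×15.999 = 82.102 → 82.10 g/mol.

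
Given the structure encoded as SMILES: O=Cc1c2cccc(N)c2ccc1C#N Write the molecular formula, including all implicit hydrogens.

C12H8N2O

Walk through each heavy atom and fill implicit hydrogens from standard valence (C 4, N 3, O 2, S 2, halogen 1); for lowercase aromatic atoms, an aromatic c carries 1 H when it has two neighbours and 0 H with three, and aromatic n carries 0 H:
  atom 1: O, bond orders sum to 2 (valence 2) → 0 H
  atom 2: C, bond orders sum to 3 (valence 4) → 1 H
  atom 3: aromatic c, 3 neighbours → 0 H
  atom 4: aromatic c, 3 neighbours → 0 H
  atom 5: aromatic c, 2 neighbours → 1 H
  atom 6: aromatic c, 2 neighbours → 1 H
  atom 7: aromatic c, 2 neighbours → 1 H
  atom 8: aromatic c, 3 neighbours → 0 H
  atom 9: N, bond orders sum to 1 (valence 3) → 2 H
  atom 10: aromatic c, 3 neighbours → 0 H
  atom 11: aromatic c, 2 neighbours → 1 H
  atom 12: aromatic c, 2 neighbours → 1 H
  atom 13: aromatic c, 3 neighbours → 0 H
  atom 14: C, bond orders sum to 4 (valence 4) → 0 H
  atom 15: N, bond orders sum to 3 (valence 3) → 0 H
Totals → C:12, H:8, N:2, O:1.
In Hill order: C12H8N2O.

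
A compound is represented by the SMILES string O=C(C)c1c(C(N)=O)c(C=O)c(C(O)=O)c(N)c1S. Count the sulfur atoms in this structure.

Scan the SMILES for S atoms (remember two-letter symbols like Cl and Br are single atoms).
Sulfur count: 1.

1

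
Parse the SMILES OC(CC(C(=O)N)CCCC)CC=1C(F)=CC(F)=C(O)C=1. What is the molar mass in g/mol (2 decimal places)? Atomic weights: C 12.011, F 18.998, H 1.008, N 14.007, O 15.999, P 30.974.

301.33 g/mol

First, the molecular formula is C15H21F2NO3 (counting implicit H from valence).
  C: 15 × 12.011 = 180.165
  F: 2 × 18.998 = 37.996
  H: 21 × 1.008 = 21.168
  N: 1 × 14.007 = 14.007
  O: 3 × 15.999 = 47.997
Sum: 15×12.011 + 2×18.998 + 21×1.008 + 1×14.007 + 3×15.999 = 301.333 → 301.33 g/mol.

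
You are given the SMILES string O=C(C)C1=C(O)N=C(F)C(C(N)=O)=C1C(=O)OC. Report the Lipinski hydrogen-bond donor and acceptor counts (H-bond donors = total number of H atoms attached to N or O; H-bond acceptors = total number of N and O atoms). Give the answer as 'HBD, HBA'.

Donors: find every N or O and count the H atoms it carries.
  atom 1 (O): bond orders sum to 2 → 0 H
  atom 6 (O): bond orders sum to 1 → 1 H
  atom 7 (N): bond orders sum to 3 → 0 H
  atom 12 (N): bond orders sum to 1 → 2 H
  atom 13 (O): bond orders sum to 2 → 0 H
  atom 16 (O): bond orders sum to 2 → 0 H
  atom 17 (O): bond orders sum to 2 → 0 H
Lipinski HBD = 3.
Acceptors: N atoms = 2, O atoms = 5 → HBA = 7.

3, 7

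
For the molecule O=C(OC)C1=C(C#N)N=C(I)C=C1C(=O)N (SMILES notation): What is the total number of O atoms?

3

Scan the SMILES for O atoms (remember two-letter symbols like Cl and Br are single atoms).
Oxygen count: 3.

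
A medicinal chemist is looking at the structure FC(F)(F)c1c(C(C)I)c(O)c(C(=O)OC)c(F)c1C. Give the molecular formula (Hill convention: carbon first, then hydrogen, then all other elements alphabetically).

C12H11F4IO3

Walk through each heavy atom and fill implicit hydrogens from standard valence (C 4, N 3, O 2, S 2, halogen 1); for lowercase aromatic atoms, an aromatic c carries 1 H when it has two neighbours and 0 H with three, and aromatic n carries 0 H:
  atom 1: F (halogen, monovalent) → 0 H
  atom 2: C, bond orders sum to 4 (valence 4) → 0 H
  atom 3: F (halogen, monovalent) → 0 H
  atom 4: F (halogen, monovalent) → 0 H
  atom 5: aromatic c, 3 neighbours → 0 H
  atom 6: aromatic c, 3 neighbours → 0 H
  atom 7: C, bond orders sum to 3 (valence 4) → 1 H
  atom 8: C, bond orders sum to 1 (valence 4) → 3 H
  atom 9: I (halogen, monovalent) → 0 H
  atom 10: aromatic c, 3 neighbours → 0 H
  atom 11: O, bond orders sum to 1 (valence 2) → 1 H
  atom 12: aromatic c, 3 neighbours → 0 H
  atom 13: C, bond orders sum to 4 (valence 4) → 0 H
  atom 14: O, bond orders sum to 2 (valence 2) → 0 H
  atom 15: O, bond orders sum to 2 (valence 2) → 0 H
  atom 16: C, bond orders sum to 1 (valence 4) → 3 H
  atom 17: aromatic c, 3 neighbours → 0 H
  atom 18: F (halogen, monovalent) → 0 H
  atom 19: aromatic c, 3 neighbours → 0 H
  atom 20: C, bond orders sum to 1 (valence 4) → 3 H
Totals → C:12, H:11, F:4, I:1, O:3.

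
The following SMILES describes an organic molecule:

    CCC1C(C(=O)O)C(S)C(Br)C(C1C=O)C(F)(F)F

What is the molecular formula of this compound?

C11H14BrF3O3S

Walk through each heavy atom and fill implicit hydrogens from standard valence (C 4, N 3, O 2, S 2, halogen 1):
  atom 1: C, bond orders sum to 1 (valence 4) → 3 H
  atom 2: C, bond orders sum to 2 (valence 4) → 2 H
  atom 3: C, bond orders sum to 3 (valence 4) → 1 H
  atom 4: C, bond orders sum to 3 (valence 4) → 1 H
  atom 5: C, bond orders sum to 4 (valence 4) → 0 H
  atom 6: O, bond orders sum to 2 (valence 2) → 0 H
  atom 7: O, bond orders sum to 1 (valence 2) → 1 H
  atom 8: C, bond orders sum to 3 (valence 4) → 1 H
  atom 9: S, bond orders sum to 1 (valence 2) → 1 H
  atom 10: C, bond orders sum to 3 (valence 4) → 1 H
  atom 11: Br (halogen, monovalent) → 0 H
  atom 12: C, bond orders sum to 3 (valence 4) → 1 H
  atom 13: C, bond orders sum to 3 (valence 4) → 1 H
  atom 14: C, bond orders sum to 3 (valence 4) → 1 H
  atom 15: O, bond orders sum to 2 (valence 2) → 0 H
  atom 16: C, bond orders sum to 4 (valence 4) → 0 H
  atom 17: F (halogen, monovalent) → 0 H
  atom 18: F (halogen, monovalent) → 0 H
  atom 19: F (halogen, monovalent) → 0 H
Totals → C:11, H:14, Br:1, F:3, O:3, S:1.
In Hill order: C11H14BrF3O3S.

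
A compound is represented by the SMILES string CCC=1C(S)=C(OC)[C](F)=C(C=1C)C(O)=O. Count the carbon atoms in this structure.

11

Count every carbon token in the SMILES (each C, including those in ring-closure positions and inside branches).
Carbon count: 11.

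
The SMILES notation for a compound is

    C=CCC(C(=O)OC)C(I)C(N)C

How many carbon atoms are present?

9

Count every carbon token in the SMILES (each C, including those in ring-closure positions and inside branches).
Carbon count: 9.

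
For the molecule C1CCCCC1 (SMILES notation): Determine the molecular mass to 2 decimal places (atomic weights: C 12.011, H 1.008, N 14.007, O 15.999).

84.16 g/mol

First, the molecular formula is C6H12 (counting implicit H from valence).
  C: 6 × 12.011 = 72.066
  H: 12 × 1.008 = 12.096
Sum: 6×12.011 + 12×1.008 = 84.162 → 84.16 g/mol.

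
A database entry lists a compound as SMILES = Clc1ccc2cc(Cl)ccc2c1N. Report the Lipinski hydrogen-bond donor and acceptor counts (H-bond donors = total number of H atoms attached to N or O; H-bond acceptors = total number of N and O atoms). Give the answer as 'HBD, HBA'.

2, 1

Donors: find every N or O and count the H atoms it carries.
  atom 13 (N): bond orders sum to 1 → 2 H
Lipinski HBD = 2.
Acceptors: N atoms = 1, O atoms = 0 → HBA = 1.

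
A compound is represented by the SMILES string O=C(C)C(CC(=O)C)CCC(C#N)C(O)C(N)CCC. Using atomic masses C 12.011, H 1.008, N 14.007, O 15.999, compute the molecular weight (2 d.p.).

First, the molecular formula is C15H26N2O3 (counting implicit H from valence).
  C: 15 × 12.011 = 180.165
  H: 26 × 1.008 = 26.208
  N: 2 × 14.007 = 28.014
  O: 3 × 15.999 = 47.997
Sum: 15×12.011 + 26×1.008 + 2×14.007 + 3×15.999 = 282.384 → 282.38 g/mol.

282.38 g/mol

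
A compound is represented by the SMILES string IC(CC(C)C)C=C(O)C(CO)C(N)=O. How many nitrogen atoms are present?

Scan the SMILES for N atoms (remember two-letter symbols like Cl and Br are single atoms).
Nitrogen count: 1.

1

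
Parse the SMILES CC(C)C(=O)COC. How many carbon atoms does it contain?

6

Count every carbon token in the SMILES (each C, including those in ring-closure positions and inside branches).
Carbon count: 6.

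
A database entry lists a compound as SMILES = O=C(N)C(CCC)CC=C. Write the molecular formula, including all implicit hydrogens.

Walk through each heavy atom and fill implicit hydrogens from standard valence (C 4, N 3, O 2, S 2, halogen 1):
  atom 1: O, bond orders sum to 2 (valence 2) → 0 H
  atom 2: C, bond orders sum to 4 (valence 4) → 0 H
  atom 3: N, bond orders sum to 1 (valence 3) → 2 H
  atom 4: C, bond orders sum to 3 (valence 4) → 1 H
  atom 5: C, bond orders sum to 2 (valence 4) → 2 H
  atom 6: C, bond orders sum to 2 (valence 4) → 2 H
  atom 7: C, bond orders sum to 1 (valence 4) → 3 H
  atom 8: C, bond orders sum to 2 (valence 4) → 2 H
  atom 9: C, bond orders sum to 3 (valence 4) → 1 H
  atom 10: C, bond orders sum to 2 (valence 4) → 2 H
Totals → C:8, H:15, N:1, O:1.
In Hill order: C8H15NO.

C8H15NO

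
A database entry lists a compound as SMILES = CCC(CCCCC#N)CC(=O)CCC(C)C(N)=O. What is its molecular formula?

C15H26N2O2

Walk through each heavy atom and fill implicit hydrogens from standard valence (C 4, N 3, O 2, S 2, halogen 1):
  atom 1: C, bond orders sum to 1 (valence 4) → 3 H
  atom 2: C, bond orders sum to 2 (valence 4) → 2 H
  atom 3: C, bond orders sum to 3 (valence 4) → 1 H
  atom 4: C, bond orders sum to 2 (valence 4) → 2 H
  atom 5: C, bond orders sum to 2 (valence 4) → 2 H
  atom 6: C, bond orders sum to 2 (valence 4) → 2 H
  atom 7: C, bond orders sum to 2 (valence 4) → 2 H
  atom 8: C, bond orders sum to 4 (valence 4) → 0 H
  atom 9: N, bond orders sum to 3 (valence 3) → 0 H
  atom 10: C, bond orders sum to 2 (valence 4) → 2 H
  atom 11: C, bond orders sum to 4 (valence 4) → 0 H
  atom 12: O, bond orders sum to 2 (valence 2) → 0 H
  atom 13: C, bond orders sum to 2 (valence 4) → 2 H
  atom 14: C, bond orders sum to 2 (valence 4) → 2 H
  atom 15: C, bond orders sum to 3 (valence 4) → 1 H
  atom 16: C, bond orders sum to 1 (valence 4) → 3 H
  atom 17: C, bond orders sum to 4 (valence 4) → 0 H
  atom 18: N, bond orders sum to 1 (valence 3) → 2 H
  atom 19: O, bond orders sum to 2 (valence 2) → 0 H
Totals → C:15, H:26, N:2, O:2.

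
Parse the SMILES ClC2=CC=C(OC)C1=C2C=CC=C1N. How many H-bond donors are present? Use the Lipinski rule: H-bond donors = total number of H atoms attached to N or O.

Donors: find every N or O and count the H atoms it carries.
  atom 6 (O): bond orders sum to 2 → 0 H
  atom 14 (N): bond orders sum to 1 → 2 H
Lipinski HBD = 2.

2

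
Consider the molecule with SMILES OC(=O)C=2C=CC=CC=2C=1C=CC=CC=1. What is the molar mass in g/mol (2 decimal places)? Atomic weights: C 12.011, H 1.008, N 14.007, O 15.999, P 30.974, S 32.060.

First, the molecular formula is C13H10O2 (counting implicit H from valence).
  C: 13 × 12.011 = 156.143
  H: 10 × 1.008 = 10.080
  O: 2 × 15.999 = 31.998
Sum: 13×12.011 + 10×1.008 + 2×15.999 = 198.221 → 198.22 g/mol.

198.22 g/mol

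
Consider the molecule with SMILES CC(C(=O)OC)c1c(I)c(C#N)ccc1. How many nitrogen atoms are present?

1

Scan the SMILES for N atoms (remember two-letter symbols like Cl and Br are single atoms).
Nitrogen count: 1.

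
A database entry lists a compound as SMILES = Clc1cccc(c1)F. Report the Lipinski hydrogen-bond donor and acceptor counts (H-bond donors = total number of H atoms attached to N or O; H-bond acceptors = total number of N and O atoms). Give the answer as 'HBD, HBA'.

0, 0

Donors: find every N or O and count the H atoms it carries.
  (no N or O atoms present)
Lipinski HBD = 0.
Acceptors: N atoms = 0, O atoms = 0 → HBA = 0.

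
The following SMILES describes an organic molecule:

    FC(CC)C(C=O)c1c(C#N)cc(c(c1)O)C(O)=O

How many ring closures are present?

1

In SMILES, each pair of matching ring-closure digits denotes one ring-closing bond; the number of such bonds equals the number of independent rings.
Ring-closure bonds here: 1.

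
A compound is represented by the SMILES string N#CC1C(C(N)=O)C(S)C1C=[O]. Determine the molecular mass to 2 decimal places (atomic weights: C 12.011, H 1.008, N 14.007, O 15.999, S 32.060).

First, the molecular formula is C7H8N2O2S (counting implicit H from valence).
  C: 7 × 12.011 = 84.077
  H: 8 × 1.008 = 8.064
  N: 2 × 14.007 = 28.014
  O: 2 × 15.999 = 31.998
  S: 1 × 32.060 = 32.060
Sum: 7×12.011 + 8×1.008 + 2×14.007 + 2×15.999 + 1×32.060 = 184.213 → 184.21 g/mol.

184.21 g/mol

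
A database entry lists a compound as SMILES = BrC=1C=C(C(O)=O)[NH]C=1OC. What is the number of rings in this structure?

In SMILES, each pair of matching ring-closure digits denotes one ring-closing bond; the number of such bonds equals the number of independent rings.
Ring-closure bonds here: 1.

1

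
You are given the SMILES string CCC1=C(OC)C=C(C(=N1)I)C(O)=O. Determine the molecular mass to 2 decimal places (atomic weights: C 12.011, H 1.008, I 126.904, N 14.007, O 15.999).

307.09 g/mol

First, the molecular formula is C9H10INO3 (counting implicit H from valence).
  C: 9 × 12.011 = 108.099
  H: 10 × 1.008 = 10.080
  I: 1 × 126.904 = 126.904
  N: 1 × 14.007 = 14.007
  O: 3 × 15.999 = 47.997
Sum: 9×12.011 + 10×1.008 + 1×126.904 + 1×14.007 + 3×15.999 = 307.087 → 307.09 g/mol.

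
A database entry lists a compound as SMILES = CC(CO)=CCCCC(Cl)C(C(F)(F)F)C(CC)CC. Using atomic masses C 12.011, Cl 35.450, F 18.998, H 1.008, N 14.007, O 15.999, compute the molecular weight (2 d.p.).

First, the molecular formula is C15H26ClF3O (counting implicit H from valence).
  C: 15 × 12.011 = 180.165
  Cl: 1 × 35.450 = 35.450
  F: 3 × 18.998 = 56.994
  H: 26 × 1.008 = 26.208
  O: 1 × 15.999 = 15.999
Sum: 15×12.011 + 1×35.450 + 3×18.998 + 26×1.008 + 1×15.999 = 314.816 → 314.82 g/mol.

314.82 g/mol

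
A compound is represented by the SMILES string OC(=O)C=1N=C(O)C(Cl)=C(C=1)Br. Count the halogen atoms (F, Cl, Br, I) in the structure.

Halogen atoms appear at heavy-atom positions 9, 12 (1×Br, 1×Cl).
Other groups present: 1 carboxylic acid, 1 hydroxyl.
Halogen count: 2.

2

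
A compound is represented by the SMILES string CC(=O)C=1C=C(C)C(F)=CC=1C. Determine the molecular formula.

C10H11FO

Walk through each heavy atom and fill implicit hydrogens from standard valence (C 4, N 3, O 2, S 2, halogen 1):
  atom 1: C, bond orders sum to 1 (valence 4) → 3 H
  atom 2: C, bond orders sum to 4 (valence 4) → 0 H
  atom 3: O, bond orders sum to 2 (valence 2) → 0 H
  atom 4: C, bond orders sum to 4 (valence 4) → 0 H
  atom 5: C, bond orders sum to 3 (valence 4) → 1 H
  atom 6: C, bond orders sum to 4 (valence 4) → 0 H
  atom 7: C, bond orders sum to 1 (valence 4) → 3 H
  atom 8: C, bond orders sum to 4 (valence 4) → 0 H
  atom 9: F (halogen, monovalent) → 0 H
  atom 10: C, bond orders sum to 3 (valence 4) → 1 H
  atom 11: C, bond orders sum to 4 (valence 4) → 0 H
  atom 12: C, bond orders sum to 1 (valence 4) → 3 H
Totals → C:10, H:11, F:1, O:1.
In Hill order: C10H11FO.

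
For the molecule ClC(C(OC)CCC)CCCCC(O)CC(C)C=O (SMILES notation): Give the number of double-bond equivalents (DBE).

1

Molecular formula: C15H29ClO3.
DoU = (2C + 2 + N − H − X) / 2, where X is the halogen count and O/S are ignored.
    = (2·15 + 2 + 0 − 29 − 1) / 2 = 2 / 2 = 1.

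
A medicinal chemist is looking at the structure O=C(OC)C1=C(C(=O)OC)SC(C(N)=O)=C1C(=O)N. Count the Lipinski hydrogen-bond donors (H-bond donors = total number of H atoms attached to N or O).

Donors: find every N or O and count the H atoms it carries.
  atom 1 (O): bond orders sum to 2 → 0 H
  atom 3 (O): bond orders sum to 2 → 0 H
  atom 8 (O): bond orders sum to 2 → 0 H
  atom 9 (O): bond orders sum to 2 → 0 H
  atom 14 (N): bond orders sum to 1 → 2 H
  atom 15 (O): bond orders sum to 2 → 0 H
  atom 18 (O): bond orders sum to 2 → 0 H
  atom 19 (N): bond orders sum to 1 → 2 H
Lipinski HBD = 4.

4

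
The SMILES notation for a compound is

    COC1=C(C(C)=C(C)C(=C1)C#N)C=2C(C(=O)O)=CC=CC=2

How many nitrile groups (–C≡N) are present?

The nitrile motif appears at heavy-atom position 11 in the SMILES.
Other groups present: 1 carboxylic acid, 1 ether.
Nitrile count: 1.

1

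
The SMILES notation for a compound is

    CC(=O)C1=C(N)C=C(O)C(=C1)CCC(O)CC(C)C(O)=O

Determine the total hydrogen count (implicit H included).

21

Walk through each heavy atom and fill implicit hydrogens from standard valence (C 4, N 3, O 2, S 2, halogen 1):
  atom 1: C, bond orders sum to 1 (valence 4) → 3 H
  atom 2: C, bond orders sum to 4 (valence 4) → 0 H
  atom 3: O, bond orders sum to 2 (valence 2) → 0 H
  atom 4: C, bond orders sum to 4 (valence 4) → 0 H
  atom 5: C, bond orders sum to 4 (valence 4) → 0 H
  atom 6: N, bond orders sum to 1 (valence 3) → 2 H
  atom 7: C, bond orders sum to 3 (valence 4) → 1 H
  atom 8: C, bond orders sum to 4 (valence 4) → 0 H
  atom 9: O, bond orders sum to 1 (valence 2) → 1 H
  atom 10: C, bond orders sum to 4 (valence 4) → 0 H
  atom 11: C, bond orders sum to 3 (valence 4) → 1 H
  atom 12: C, bond orders sum to 2 (valence 4) → 2 H
  atom 13: C, bond orders sum to 2 (valence 4) → 2 H
  atom 14: C, bond orders sum to 3 (valence 4) → 1 H
  atom 15: O, bond orders sum to 1 (valence 2) → 1 H
  atom 16: C, bond orders sum to 2 (valence 4) → 2 H
  atom 17: C, bond orders sum to 3 (valence 4) → 1 H
  atom 18: C, bond orders sum to 1 (valence 4) → 3 H
  atom 19: C, bond orders sum to 4 (valence 4) → 0 H
  atom 20: O, bond orders sum to 1 (valence 2) → 1 H
  atom 21: O, bond orders sum to 2 (valence 2) → 0 H
Total hydrogens: 21.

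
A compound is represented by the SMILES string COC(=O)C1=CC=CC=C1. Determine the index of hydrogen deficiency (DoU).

5

Degree of unsaturation = (number of rings) + (number of π bonds).
Ring closures in the SMILES: 1.
π bonds: 4 double bonds (each 1 DoU) → 4 DoU from unsaturation.
Total DoU = 1 + 4 = 5.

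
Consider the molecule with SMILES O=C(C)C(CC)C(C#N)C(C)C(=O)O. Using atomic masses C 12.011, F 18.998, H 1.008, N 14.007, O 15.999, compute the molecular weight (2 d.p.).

197.23 g/mol

First, the molecular formula is C10H15NO3 (counting implicit H from valence).
  C: 10 × 12.011 = 120.110
  H: 15 × 1.008 = 15.120
  N: 1 × 14.007 = 14.007
  O: 3 × 15.999 = 47.997
Sum: 10×12.011 + 15×1.008 + 1×14.007 + 3×15.999 = 197.234 → 197.23 g/mol.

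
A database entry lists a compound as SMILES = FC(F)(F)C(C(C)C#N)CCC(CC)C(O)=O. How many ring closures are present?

0

In SMILES, each pair of matching ring-closure digits denotes one ring-closing bond; the number of such bonds equals the number of independent rings.
Ring-closure bonds here: 0.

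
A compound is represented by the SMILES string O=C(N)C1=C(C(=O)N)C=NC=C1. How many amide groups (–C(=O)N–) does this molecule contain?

The amide motif appears at heavy-atom positions 2, 6 in the SMILES.
Amide count: 2.

2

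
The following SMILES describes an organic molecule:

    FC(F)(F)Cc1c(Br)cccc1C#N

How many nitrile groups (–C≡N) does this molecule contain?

The nitrile motif appears at heavy-atom position 13 in the SMILES.
Nitrile count: 1.

1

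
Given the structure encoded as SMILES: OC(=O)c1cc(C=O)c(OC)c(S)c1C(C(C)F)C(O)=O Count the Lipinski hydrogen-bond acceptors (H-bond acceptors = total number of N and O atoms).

6

N atoms: 0; O atoms: 6.
Lipinski HBA = 0 + 6 = 6.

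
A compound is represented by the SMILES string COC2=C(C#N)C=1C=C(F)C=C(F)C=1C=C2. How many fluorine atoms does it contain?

2

Scan the SMILES for F atoms (remember two-letter symbols like Cl and Br are single atoms).
Fluorine count: 2.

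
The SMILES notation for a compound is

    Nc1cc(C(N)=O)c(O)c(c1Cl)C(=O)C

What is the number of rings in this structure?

1

In SMILES, each pair of matching ring-closure digits denotes one ring-closing bond; the number of such bonds equals the number of independent rings.
Ring-closure bonds here: 1.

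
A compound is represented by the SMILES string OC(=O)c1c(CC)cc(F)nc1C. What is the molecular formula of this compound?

Walk through each heavy atom and fill implicit hydrogens from standard valence (C 4, N 3, O 2, S 2, halogen 1); for lowercase aromatic atoms, an aromatic c carries 1 H when it has two neighbours and 0 H with three, and aromatic n carries 0 H:
  atom 1: O, bond orders sum to 1 (valence 2) → 1 H
  atom 2: C, bond orders sum to 4 (valence 4) → 0 H
  atom 3: O, bond orders sum to 2 (valence 2) → 0 H
  atom 4: aromatic c, 3 neighbours → 0 H
  atom 5: aromatic c, 3 neighbours → 0 H
  atom 6: C, bond orders sum to 2 (valence 4) → 2 H
  atom 7: C, bond orders sum to 1 (valence 4) → 3 H
  atom 8: aromatic c, 2 neighbours → 1 H
  atom 9: aromatic c, 3 neighbours → 0 H
  atom 10: F (halogen, monovalent) → 0 H
  atom 11: aromatic n, 2 neighbours → 0 H
  atom 12: aromatic c, 3 neighbours → 0 H
  atom 13: C, bond orders sum to 1 (valence 4) → 3 H
Totals → C:9, H:10, F:1, N:1, O:2.

C9H10FNO2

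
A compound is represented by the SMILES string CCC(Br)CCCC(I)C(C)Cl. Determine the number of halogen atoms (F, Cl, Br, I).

3

Halogen atoms appear at heavy-atom positions 4, 9, 12 (1×Br, 1×Cl, 1×I).
Halogen count: 3.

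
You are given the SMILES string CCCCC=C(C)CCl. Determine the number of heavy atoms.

Every atom symbol written in the SMILES (organic subset) is one heavy atom; implicit H are not written.
Heavy atoms by element → C:8, Cl:1.
Total: 9.

9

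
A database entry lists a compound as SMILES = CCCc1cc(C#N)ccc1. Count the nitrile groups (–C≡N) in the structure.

The nitrile motif appears at heavy-atom position 7 in the SMILES.
Nitrile count: 1.

1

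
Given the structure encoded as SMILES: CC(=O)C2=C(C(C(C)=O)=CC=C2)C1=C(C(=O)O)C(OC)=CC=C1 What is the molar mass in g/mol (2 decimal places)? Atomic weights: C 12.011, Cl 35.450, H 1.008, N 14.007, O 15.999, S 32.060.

First, the molecular formula is C18H16O5 (counting implicit H from valence).
  C: 18 × 12.011 = 216.198
  H: 16 × 1.008 = 16.128
  O: 5 × 15.999 = 79.995
Sum: 18×12.011 + 16×1.008 + 5×15.999 = 312.321 → 312.32 g/mol.

312.32 g/mol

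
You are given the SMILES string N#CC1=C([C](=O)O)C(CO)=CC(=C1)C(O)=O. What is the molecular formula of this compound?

Walk through each heavy atom and fill implicit hydrogens from standard valence (C 4, N 3, O 2, S 2, halogen 1):
  atom 1: N, bond orders sum to 3 (valence 3) → 0 H
  atom 2: C, bond orders sum to 4 (valence 4) → 0 H
  atom 3: C, bond orders sum to 4 (valence 4) → 0 H
  atom 4: C, bond orders sum to 4 (valence 4) → 0 H
  atom 5: C with explicit H count 0
  atom 6: O, bond orders sum to 2 (valence 2) → 0 H
  atom 7: O, bond orders sum to 1 (valence 2) → 1 H
  atom 8: C, bond orders sum to 4 (valence 4) → 0 H
  atom 9: C, bond orders sum to 2 (valence 4) → 2 H
  atom 10: O, bond orders sum to 1 (valence 2) → 1 H
  atom 11: C, bond orders sum to 3 (valence 4) → 1 H
  atom 12: C, bond orders sum to 4 (valence 4) → 0 H
  atom 13: C, bond orders sum to 3 (valence 4) → 1 H
  atom 14: C, bond orders sum to 4 (valence 4) → 0 H
  atom 15: O, bond orders sum to 1 (valence 2) → 1 H
  atom 16: O, bond orders sum to 2 (valence 2) → 0 H
Totals → C:10, H:7, N:1, O:5.

C10H7NO5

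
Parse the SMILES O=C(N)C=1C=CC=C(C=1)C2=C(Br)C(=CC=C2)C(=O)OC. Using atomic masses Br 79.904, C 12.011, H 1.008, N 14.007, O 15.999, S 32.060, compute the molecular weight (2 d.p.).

First, the molecular formula is C15H12BrNO3 (counting implicit H from valence).
  Br: 1 × 79.904 = 79.904
  C: 15 × 12.011 = 180.165
  H: 12 × 1.008 = 12.096
  N: 1 × 14.007 = 14.007
  O: 3 × 15.999 = 47.997
Sum: 1×79.904 + 15×12.011 + 12×1.008 + 1×14.007 + 3×15.999 = 334.169 → 334.17 g/mol.

334.17 g/mol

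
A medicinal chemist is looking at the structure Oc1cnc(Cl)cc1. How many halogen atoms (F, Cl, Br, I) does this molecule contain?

Halogen atoms appear at heavy-atom position 6 (1×Cl).
Other groups present: 1 hydroxyl.
Halogen count: 1.

1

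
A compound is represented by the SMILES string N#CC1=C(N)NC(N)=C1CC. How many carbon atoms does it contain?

7

Count every carbon token in the SMILES (each C, including those in ring-closure positions and inside branches).
Carbon count: 7.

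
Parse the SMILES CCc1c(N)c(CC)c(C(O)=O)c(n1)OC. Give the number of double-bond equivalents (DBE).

5

Molecular formula: C11H16N2O3.
DoU = (2C + 2 + N − H − X) / 2, where X is the halogen count and O/S are ignored.
    = (2·11 + 2 + 2 − 16 − 0) / 2 = 10 / 2 = 5.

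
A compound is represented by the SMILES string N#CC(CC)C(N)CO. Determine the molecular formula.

Walk through each heavy atom and fill implicit hydrogens from standard valence (C 4, N 3, O 2, S 2, halogen 1):
  atom 1: N, bond orders sum to 3 (valence 3) → 0 H
  atom 2: C, bond orders sum to 4 (valence 4) → 0 H
  atom 3: C, bond orders sum to 3 (valence 4) → 1 H
  atom 4: C, bond orders sum to 2 (valence 4) → 2 H
  atom 5: C, bond orders sum to 1 (valence 4) → 3 H
  atom 6: C, bond orders sum to 3 (valence 4) → 1 H
  atom 7: N, bond orders sum to 1 (valence 3) → 2 H
  atom 8: C, bond orders sum to 2 (valence 4) → 2 H
  atom 9: O, bond orders sum to 1 (valence 2) → 1 H
Totals → C:6, H:12, N:2, O:1.

C6H12N2O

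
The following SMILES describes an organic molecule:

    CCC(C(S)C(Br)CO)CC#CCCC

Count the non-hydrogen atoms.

Every atom symbol written in the SMILES (organic subset) is one heavy atom; implicit H are not written.
Heavy atoms by element → Br:1, C:12, O:1, S:1.
Total: 15.

15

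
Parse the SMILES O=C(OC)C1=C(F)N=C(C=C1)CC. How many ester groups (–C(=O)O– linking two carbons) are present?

The ester motif appears at heavy-atom position 2 in the SMILES.
Ester count: 1.

1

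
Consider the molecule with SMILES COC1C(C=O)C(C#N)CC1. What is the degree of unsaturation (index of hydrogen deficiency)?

4

Degree of unsaturation = (number of rings) + (number of π bonds).
Ring closures in the SMILES: 1.
π bonds: 1 double bond (each 1 DoU), 1 triple bond (each 2 DoU) → 3 DoU from unsaturation.
Total DoU = 1 + 3 = 4.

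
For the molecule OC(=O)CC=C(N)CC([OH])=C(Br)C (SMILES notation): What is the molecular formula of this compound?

Walk through each heavy atom and fill implicit hydrogens from standard valence (C 4, N 3, O 2, S 2, halogen 1):
  atom 1: O, bond orders sum to 1 (valence 2) → 1 H
  atom 2: C, bond orders sum to 4 (valence 4) → 0 H
  atom 3: O, bond orders sum to 2 (valence 2) → 0 H
  atom 4: C, bond orders sum to 2 (valence 4) → 2 H
  atom 5: C, bond orders sum to 3 (valence 4) → 1 H
  atom 6: C, bond orders sum to 4 (valence 4) → 0 H
  atom 7: N, bond orders sum to 1 (valence 3) → 2 H
  atom 8: C, bond orders sum to 2 (valence 4) → 2 H
  atom 9: C, bond orders sum to 4 (valence 4) → 0 H
  atom 10: O with explicit H count 1
  atom 11: C, bond orders sum to 4 (valence 4) → 0 H
  atom 12: Br (halogen, monovalent) → 0 H
  atom 13: C, bond orders sum to 1 (valence 4) → 3 H
Totals → C:8, H:12, Br:1, N:1, O:3.
In Hill order: C8H12BrNO3.

C8H12BrNO3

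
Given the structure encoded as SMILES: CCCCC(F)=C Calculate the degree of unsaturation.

Molecular formula: C6H11F.
DoU = (2C + 2 + N − H − X) / 2, where X is the halogen count and O/S are ignored.
    = (2·6 + 2 + 0 − 11 − 1) / 2 = 2 / 2 = 1.

1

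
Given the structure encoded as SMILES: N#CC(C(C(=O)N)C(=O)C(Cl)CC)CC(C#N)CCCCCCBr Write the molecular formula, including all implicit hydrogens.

C17H25BrClN3O2

Walk through each heavy atom and fill implicit hydrogens from standard valence (C 4, N 3, O 2, S 2, halogen 1):
  atom 1: N, bond orders sum to 3 (valence 3) → 0 H
  atom 2: C, bond orders sum to 4 (valence 4) → 0 H
  atom 3: C, bond orders sum to 3 (valence 4) → 1 H
  atom 4: C, bond orders sum to 3 (valence 4) → 1 H
  atom 5: C, bond orders sum to 4 (valence 4) → 0 H
  atom 6: O, bond orders sum to 2 (valence 2) → 0 H
  atom 7: N, bond orders sum to 1 (valence 3) → 2 H
  atom 8: C, bond orders sum to 4 (valence 4) → 0 H
  atom 9: O, bond orders sum to 2 (valence 2) → 0 H
  atom 10: C, bond orders sum to 3 (valence 4) → 1 H
  atom 11: Cl (halogen, monovalent) → 0 H
  atom 12: C, bond orders sum to 2 (valence 4) → 2 H
  atom 13: C, bond orders sum to 1 (valence 4) → 3 H
  atom 14: C, bond orders sum to 2 (valence 4) → 2 H
  atom 15: C, bond orders sum to 3 (valence 4) → 1 H
  atom 16: C, bond orders sum to 4 (valence 4) → 0 H
  atom 17: N, bond orders sum to 3 (valence 3) → 0 H
  atom 18: C, bond orders sum to 2 (valence 4) → 2 H
  atom 19: C, bond orders sum to 2 (valence 4) → 2 H
  atom 20: C, bond orders sum to 2 (valence 4) → 2 H
  atom 21: C, bond orders sum to 2 (valence 4) → 2 H
  atom 22: C, bond orders sum to 2 (valence 4) → 2 H
  atom 23: C, bond orders sum to 2 (valence 4) → 2 H
  atom 24: Br (halogen, monovalent) → 0 H
Totals → C:17, H:25, Br:1, Cl:1, N:3, O:2.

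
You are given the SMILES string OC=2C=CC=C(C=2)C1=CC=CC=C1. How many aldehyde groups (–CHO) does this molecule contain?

Scan the SMILES for the aldehyde motif — none present.
Groups that are present: 1 hydroxyl.

0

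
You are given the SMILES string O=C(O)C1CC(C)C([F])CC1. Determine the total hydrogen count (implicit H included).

Walk through each heavy atom and fill implicit hydrogens from standard valence (C 4, N 3, O 2, S 2, halogen 1):
  atom 1: O, bond orders sum to 2 (valence 2) → 0 H
  atom 2: C, bond orders sum to 4 (valence 4) → 0 H
  atom 3: O, bond orders sum to 1 (valence 2) → 1 H
  atom 4: C, bond orders sum to 3 (valence 4) → 1 H
  atom 5: C, bond orders sum to 2 (valence 4) → 2 H
  atom 6: C, bond orders sum to 3 (valence 4) → 1 H
  atom 7: C, bond orders sum to 1 (valence 4) → 3 H
  atom 8: C, bond orders sum to 3 (valence 4) → 1 H
  atom 9: F with explicit H count 0
  atom 10: C, bond orders sum to 2 (valence 4) → 2 H
  atom 11: C, bond orders sum to 2 (valence 4) → 2 H
Total hydrogens: 13.

13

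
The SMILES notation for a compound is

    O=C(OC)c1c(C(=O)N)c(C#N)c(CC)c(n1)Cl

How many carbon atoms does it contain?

Count every carbon token in the SMILES (each C, including those in ring-closure positions and inside branches).
Carbon count: 11.

11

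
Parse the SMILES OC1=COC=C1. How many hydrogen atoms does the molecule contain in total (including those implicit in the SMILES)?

Walk through each heavy atom and fill implicit hydrogens from standard valence (C 4, N 3, O 2, S 2, halogen 1):
  atom 1: O, bond orders sum to 1 (valence 2) → 1 H
  atom 2: C, bond orders sum to 4 (valence 4) → 0 H
  atom 3: C, bond orders sum to 3 (valence 4) → 1 H
  atom 4: O, bond orders sum to 2 (valence 2) → 0 H
  atom 5: C, bond orders sum to 3 (valence 4) → 1 H
  atom 6: C, bond orders sum to 3 (valence 4) → 1 H
Total hydrogens: 4.

4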